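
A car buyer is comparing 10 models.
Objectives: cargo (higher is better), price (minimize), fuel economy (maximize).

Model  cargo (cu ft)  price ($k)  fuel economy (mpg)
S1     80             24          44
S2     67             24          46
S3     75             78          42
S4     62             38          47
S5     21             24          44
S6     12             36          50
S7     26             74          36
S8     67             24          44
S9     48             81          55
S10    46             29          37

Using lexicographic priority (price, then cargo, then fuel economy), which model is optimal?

S1

First minimize price: best is 24, kept {S1, S2, S5, S8}.
Then maximize cargo: best is 80, kept {S1}.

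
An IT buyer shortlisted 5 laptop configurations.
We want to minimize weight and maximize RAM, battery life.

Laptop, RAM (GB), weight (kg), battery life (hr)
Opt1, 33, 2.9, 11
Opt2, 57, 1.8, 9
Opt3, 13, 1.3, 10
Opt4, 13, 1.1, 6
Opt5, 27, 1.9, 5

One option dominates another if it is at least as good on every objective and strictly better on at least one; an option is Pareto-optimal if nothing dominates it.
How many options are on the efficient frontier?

Opt1: not dominated (best battery life).
Opt2: not dominated (best RAM).
Opt3: not dominated.
Opt4: not dominated (best weight).
Opt5: dominated by Opt2 (RAM 57≥27, weight 1.8≤1.9, battery life 9≥5).
Pareto-optimal: Opt1, Opt2, Opt3, Opt4 → 4.

4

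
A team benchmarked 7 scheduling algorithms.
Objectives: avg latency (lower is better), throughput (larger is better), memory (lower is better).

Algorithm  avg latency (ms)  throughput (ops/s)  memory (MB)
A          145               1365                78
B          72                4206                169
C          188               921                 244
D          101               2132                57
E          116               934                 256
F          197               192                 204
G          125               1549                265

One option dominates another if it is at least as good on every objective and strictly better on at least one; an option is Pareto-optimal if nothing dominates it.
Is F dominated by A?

A vs F: avg latency 145≤197, throughput 1365≥192, memory 78≤204 — A is at least as good on every objective with at least one strict improvement.

Yes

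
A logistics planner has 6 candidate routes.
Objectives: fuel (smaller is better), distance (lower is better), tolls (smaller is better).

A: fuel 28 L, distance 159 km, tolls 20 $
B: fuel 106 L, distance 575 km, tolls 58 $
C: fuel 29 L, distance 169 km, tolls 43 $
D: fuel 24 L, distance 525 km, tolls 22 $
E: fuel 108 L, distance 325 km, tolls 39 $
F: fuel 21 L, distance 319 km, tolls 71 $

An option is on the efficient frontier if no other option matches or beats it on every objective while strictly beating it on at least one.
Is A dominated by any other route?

B: worse on fuel (106 vs 28).
C: worse on fuel (29 vs 28).
D: worse on distance (525 vs 159).
E: worse on fuel (108 vs 28).
F: worse on distance (319 vs 159).
No option is at least as good as A on every objective and strictly better on one.

No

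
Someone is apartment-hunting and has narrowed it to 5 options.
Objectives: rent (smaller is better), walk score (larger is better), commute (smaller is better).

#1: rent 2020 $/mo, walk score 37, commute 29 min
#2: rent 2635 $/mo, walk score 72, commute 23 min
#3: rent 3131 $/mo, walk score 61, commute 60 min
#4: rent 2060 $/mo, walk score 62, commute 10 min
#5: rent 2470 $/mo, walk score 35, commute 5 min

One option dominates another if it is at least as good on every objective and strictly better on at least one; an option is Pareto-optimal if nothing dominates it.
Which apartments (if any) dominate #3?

#2: rent 2635≤3131, walk score 72≥61, commute 23≤60 — dominates #3.
#4: rent 2060≤3131, walk score 62≥61, commute 10≤60 — dominates #3.
Others (#1, #5) are each worse than #3 on at least one objective.

#2, #4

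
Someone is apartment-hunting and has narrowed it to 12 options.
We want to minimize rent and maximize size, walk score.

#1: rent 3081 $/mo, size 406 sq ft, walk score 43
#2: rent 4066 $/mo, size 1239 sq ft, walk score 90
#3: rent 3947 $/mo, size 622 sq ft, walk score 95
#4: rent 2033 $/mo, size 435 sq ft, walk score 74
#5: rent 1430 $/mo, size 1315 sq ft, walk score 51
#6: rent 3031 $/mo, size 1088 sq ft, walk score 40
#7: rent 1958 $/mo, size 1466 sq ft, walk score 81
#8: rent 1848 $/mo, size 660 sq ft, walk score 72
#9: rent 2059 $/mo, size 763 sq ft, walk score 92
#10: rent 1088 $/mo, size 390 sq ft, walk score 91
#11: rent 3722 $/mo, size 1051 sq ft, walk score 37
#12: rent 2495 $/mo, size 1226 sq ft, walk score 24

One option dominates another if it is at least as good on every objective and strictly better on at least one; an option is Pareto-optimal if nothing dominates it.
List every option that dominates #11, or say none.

#5, #6, #7

#5: rent 1430≤3722, size 1315≥1051, walk score 51≥37 — dominates #11.
#6: rent 3031≤3722, size 1088≥1051, walk score 40≥37 — dominates #11.
#7: rent 1958≤3722, size 1466≥1051, walk score 81≥37 — dominates #11.
Others (#1, #2, #3, #4, #8, #9, #10, #12) are each worse than #11 on at least one objective.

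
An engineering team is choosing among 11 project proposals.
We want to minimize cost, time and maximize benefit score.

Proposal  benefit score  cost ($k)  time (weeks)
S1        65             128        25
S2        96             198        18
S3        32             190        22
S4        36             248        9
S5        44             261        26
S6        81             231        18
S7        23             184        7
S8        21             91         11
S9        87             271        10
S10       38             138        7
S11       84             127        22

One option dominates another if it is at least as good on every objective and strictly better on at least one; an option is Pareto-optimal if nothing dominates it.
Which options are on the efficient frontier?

S1: dominated by S11 (benefit score 84≥65, cost 127≤128, time 22≤25).
S2: not dominated (best benefit score).
S3: dominated by S10 (benefit score 38≥32, cost 138≤190, time 7≤22).
S4: dominated by S10 (benefit score 38≥36, cost 138≤248, time 7≤9).
S5: dominated by S1 (benefit score 65≥44, cost 128≤261, time 25≤26).
S6: dominated by S2 (benefit score 96≥81, cost 198≤231, time 18≤18).
S7: dominated by S10 (benefit score 38≥23, cost 138≤184, time 7≤7).
S8: not dominated (best cost).
S9: not dominated.
S10: not dominated.
S11: not dominated.

S2, S8, S9, S10, S11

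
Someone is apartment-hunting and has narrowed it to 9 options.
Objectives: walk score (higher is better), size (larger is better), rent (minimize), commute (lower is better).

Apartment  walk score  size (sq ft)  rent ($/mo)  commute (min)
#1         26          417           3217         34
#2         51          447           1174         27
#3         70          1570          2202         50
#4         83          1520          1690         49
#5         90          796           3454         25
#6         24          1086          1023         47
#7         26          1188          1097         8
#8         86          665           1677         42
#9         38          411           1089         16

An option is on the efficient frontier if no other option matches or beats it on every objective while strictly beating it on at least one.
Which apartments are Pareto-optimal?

#1: dominated by #2 (walk score 51≥26, size 447≥417, rent 1174≤3217, commute 27≤34).
#2: not dominated.
#3: not dominated (best size).
#4: not dominated.
#5: not dominated (best walk score).
#6: not dominated (best rent).
#7: not dominated (best commute).
#8: not dominated.
#9: not dominated.

#2, #3, #4, #5, #6, #7, #8, #9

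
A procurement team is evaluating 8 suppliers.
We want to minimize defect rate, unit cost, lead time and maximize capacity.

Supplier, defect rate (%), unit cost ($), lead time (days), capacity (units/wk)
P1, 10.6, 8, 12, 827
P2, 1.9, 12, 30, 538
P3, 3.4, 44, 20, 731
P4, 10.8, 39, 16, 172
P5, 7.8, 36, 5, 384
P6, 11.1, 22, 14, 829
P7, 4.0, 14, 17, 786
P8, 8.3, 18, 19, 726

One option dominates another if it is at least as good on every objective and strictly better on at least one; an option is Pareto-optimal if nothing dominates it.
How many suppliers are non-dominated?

6

P1: not dominated (best unit cost).
P2: not dominated (best defect rate).
P3: not dominated.
P4: dominated by P1 (defect rate 10.6≤10.8, unit cost 8≤39, lead time 12≤16, capacity 827≥172).
P5: not dominated (best lead time).
P6: not dominated (best capacity).
P7: not dominated.
P8: dominated by P7 (defect rate 4.0≤8.3, unit cost 14≤18, lead time 17≤19, capacity 786≥726).
Pareto-optimal: P1, P2, P3, P5, P6, P7 → 6.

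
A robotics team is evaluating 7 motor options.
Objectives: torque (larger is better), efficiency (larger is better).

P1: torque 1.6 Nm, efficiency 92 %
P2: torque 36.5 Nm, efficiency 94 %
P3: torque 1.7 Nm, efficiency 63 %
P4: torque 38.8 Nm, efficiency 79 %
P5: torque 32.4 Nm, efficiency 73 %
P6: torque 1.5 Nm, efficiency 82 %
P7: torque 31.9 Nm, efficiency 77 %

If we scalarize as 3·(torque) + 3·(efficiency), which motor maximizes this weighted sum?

P1: 3·1.6 + 3·92 = 280.8
P2: 3·36.5 + 3·94 = 391.5
P3: 3·1.7 + 3·63 = 194.1
P4: 3·38.8 + 3·79 = 353.4
P5: 3·32.4 + 3·73 = 316.2
P6: 3·1.5 + 3·82 = 250.5
P7: 3·31.9 + 3·77 = 326.7
Highest: P2 at 391.5.

P2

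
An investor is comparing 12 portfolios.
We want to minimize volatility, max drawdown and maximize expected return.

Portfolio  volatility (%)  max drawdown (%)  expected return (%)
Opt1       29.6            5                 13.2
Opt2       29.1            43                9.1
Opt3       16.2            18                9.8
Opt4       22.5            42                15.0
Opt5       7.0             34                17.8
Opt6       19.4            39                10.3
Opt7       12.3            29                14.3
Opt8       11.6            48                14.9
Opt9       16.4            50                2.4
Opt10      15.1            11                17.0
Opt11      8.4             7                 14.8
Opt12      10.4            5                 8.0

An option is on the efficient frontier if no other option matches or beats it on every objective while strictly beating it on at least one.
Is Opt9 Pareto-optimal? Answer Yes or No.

Opt3 vs Opt9: volatility 16.2≤16.4, max drawdown 18≤50, expected return 9.8≥2.4 — Opt3 is at least as good on every objective and strictly better on at least one, so Opt3 dominates Opt9.

No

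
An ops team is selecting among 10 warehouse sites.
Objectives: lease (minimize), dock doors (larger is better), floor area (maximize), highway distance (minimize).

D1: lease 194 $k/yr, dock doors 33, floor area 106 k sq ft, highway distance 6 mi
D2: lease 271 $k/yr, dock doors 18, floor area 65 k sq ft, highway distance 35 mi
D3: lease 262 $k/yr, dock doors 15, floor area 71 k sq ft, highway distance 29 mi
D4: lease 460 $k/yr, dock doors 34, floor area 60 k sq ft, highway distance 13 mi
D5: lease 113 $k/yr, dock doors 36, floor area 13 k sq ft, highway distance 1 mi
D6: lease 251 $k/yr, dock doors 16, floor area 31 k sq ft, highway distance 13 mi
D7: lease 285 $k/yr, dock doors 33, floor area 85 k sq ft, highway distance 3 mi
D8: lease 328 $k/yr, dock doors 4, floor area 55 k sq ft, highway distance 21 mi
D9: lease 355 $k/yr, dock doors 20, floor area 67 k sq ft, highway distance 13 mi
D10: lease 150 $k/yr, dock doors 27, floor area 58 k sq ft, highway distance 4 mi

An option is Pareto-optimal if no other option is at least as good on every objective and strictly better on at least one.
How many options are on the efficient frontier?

D1: not dominated (best floor area).
D2: dominated by D1 (lease 194≤271, dock doors 33≥18, floor area 106≥65, highway distance 6≤35).
D3: dominated by D1 (lease 194≤262, dock doors 33≥15, floor area 106≥71, highway distance 6≤29).
D4: not dominated.
D5: not dominated (best lease).
D6: dominated by D1 (lease 194≤251, dock doors 33≥16, floor area 106≥31, highway distance 6≤13).
D7: not dominated.
D8: dominated by D1 (lease 194≤328, dock doors 33≥4, floor area 106≥55, highway distance 6≤21).
D9: dominated by D1 (lease 194≤355, dock doors 33≥20, floor area 106≥67, highway distance 6≤13).
D10: not dominated.
Pareto-optimal: D1, D4, D5, D7, D10 → 5.

5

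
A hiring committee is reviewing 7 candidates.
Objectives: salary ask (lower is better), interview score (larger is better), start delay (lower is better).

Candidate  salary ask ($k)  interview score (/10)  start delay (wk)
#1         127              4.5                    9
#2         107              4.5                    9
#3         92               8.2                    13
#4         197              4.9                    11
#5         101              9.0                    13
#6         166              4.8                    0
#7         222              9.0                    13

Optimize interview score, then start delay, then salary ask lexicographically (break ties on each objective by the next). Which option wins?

First maximize interview score: best is 9.0, kept {#5, #7}.
Then minimize start delay: best is 13, kept {#5, #7}.
Then minimize salary ask: best is 101, kept {#5}.

#5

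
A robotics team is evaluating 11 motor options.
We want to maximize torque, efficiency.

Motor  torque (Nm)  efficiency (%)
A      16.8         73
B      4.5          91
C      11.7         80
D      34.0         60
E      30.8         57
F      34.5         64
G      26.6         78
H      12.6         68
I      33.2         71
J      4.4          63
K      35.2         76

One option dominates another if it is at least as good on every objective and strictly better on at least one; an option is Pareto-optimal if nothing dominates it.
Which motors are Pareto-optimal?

A: dominated by G (torque 26.6≥16.8, efficiency 78≥73).
B: not dominated (best efficiency).
C: not dominated.
D: dominated by F (torque 34.5≥34.0, efficiency 64≥60).
E: dominated by D (torque 34.0≥30.8, efficiency 60≥57).
F: dominated by K (torque 35.2≥34.5, efficiency 76≥64).
G: not dominated.
H: dominated by A (torque 16.8≥12.6, efficiency 73≥68).
I: dominated by K (torque 35.2≥33.2, efficiency 76≥71).
J: dominated by A (torque 16.8≥4.4, efficiency 73≥63).
K: not dominated (best torque).

B, C, G, K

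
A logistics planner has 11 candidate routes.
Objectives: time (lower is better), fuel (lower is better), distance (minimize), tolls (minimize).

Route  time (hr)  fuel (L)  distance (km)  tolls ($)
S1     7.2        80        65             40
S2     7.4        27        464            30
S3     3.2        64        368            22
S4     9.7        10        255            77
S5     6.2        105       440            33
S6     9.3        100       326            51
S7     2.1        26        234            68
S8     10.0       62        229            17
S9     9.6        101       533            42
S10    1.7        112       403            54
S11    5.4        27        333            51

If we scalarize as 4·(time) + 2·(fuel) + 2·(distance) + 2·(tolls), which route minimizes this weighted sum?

S1

S1: 4·7.2 + 2·80 + 2·65 + 2·40 = 398.8
S2: 4·7.4 + 2·27 + 2·464 + 2·30 = 1071.6
S3: 4·3.2 + 2·64 + 2·368 + 2·22 = 920.8
S4: 4·9.7 + 2·10 + 2·255 + 2·77 = 722.8
S5: 4·6.2 + 2·105 + 2·440 + 2·33 = 1180.8
S6: 4·9.3 + 2·100 + 2·326 + 2·51 = 991.2
S7: 4·2.1 + 2·26 + 2·234 + 2·68 = 664.4
S8: 4·10.0 + 2·62 + 2·229 + 2·17 = 656.0
S9: 4·9.6 + 2·101 + 2·533 + 2·42 = 1390.4
S10: 4·1.7 + 2·112 + 2·403 + 2·54 = 1144.8
S11: 4·5.4 + 2·27 + 2·333 + 2·51 = 843.6
Lowest: S1 at 398.8.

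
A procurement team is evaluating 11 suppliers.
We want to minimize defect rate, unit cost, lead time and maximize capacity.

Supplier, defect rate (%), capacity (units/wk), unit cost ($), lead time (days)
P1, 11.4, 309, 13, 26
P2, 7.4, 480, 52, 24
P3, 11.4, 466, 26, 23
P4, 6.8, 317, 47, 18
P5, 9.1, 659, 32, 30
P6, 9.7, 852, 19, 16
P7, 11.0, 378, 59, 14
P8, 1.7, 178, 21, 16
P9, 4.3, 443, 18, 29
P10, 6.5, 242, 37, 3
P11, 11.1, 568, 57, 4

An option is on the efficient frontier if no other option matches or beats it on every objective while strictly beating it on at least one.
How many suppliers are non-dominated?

10

P1: not dominated (best unit cost).
P2: not dominated.
P3: dominated by P6 (defect rate 9.7≤11.4, capacity 852≥466, unit cost 19≤26, lead time 16≤23).
P4: not dominated.
P5: not dominated.
P6: not dominated (best capacity).
P7: not dominated.
P8: not dominated (best defect rate).
P9: not dominated.
P10: not dominated (best lead time).
P11: not dominated.
Pareto-optimal: P1, P2, P4, P5, P6, P7, P8, P9, P10, P11 → 10.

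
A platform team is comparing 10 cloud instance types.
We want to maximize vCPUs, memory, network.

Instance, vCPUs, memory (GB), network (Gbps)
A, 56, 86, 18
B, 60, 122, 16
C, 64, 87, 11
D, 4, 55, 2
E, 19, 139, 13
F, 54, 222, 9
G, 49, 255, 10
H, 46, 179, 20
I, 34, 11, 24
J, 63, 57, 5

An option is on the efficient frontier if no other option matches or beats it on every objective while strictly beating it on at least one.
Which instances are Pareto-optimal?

A, B, C, F, G, H, I

A: not dominated.
B: not dominated.
C: not dominated (best vCPUs).
D: dominated by A (vCPUs 56≥4, memory 86≥55, network 18≥2).
E: dominated by H (vCPUs 46≥19, memory 179≥139, network 20≥13).
F: not dominated.
G: not dominated (best memory).
H: not dominated.
I: not dominated (best network).
J: dominated by C (vCPUs 64≥63, memory 87≥57, network 11≥5).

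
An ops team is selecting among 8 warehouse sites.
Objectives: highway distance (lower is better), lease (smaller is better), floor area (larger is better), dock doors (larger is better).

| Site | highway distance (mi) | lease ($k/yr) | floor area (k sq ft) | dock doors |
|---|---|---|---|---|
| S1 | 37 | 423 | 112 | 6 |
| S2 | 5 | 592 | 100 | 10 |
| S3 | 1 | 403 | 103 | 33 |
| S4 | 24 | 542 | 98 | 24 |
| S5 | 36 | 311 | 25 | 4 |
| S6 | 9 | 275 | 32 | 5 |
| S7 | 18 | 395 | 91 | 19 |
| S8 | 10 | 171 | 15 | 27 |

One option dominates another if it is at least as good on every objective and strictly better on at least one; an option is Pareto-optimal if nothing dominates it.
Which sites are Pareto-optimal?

S1, S3, S6, S7, S8

S1: not dominated (best floor area).
S2: dominated by S3 (highway distance 1≤5, lease 403≤592, floor area 103≥100, dock doors 33≥10).
S3: not dominated (best highway distance).
S4: dominated by S3 (highway distance 1≤24, lease 403≤542, floor area 103≥98, dock doors 33≥24).
S5: dominated by S6 (highway distance 9≤36, lease 275≤311, floor area 32≥25, dock doors 5≥4).
S6: not dominated.
S7: not dominated.
S8: not dominated (best lease).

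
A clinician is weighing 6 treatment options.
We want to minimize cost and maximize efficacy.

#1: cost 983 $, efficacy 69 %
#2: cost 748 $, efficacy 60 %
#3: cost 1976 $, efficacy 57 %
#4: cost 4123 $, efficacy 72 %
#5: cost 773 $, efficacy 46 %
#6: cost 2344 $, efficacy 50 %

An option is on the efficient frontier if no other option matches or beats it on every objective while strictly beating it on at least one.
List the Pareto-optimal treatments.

#1: not dominated.
#2: not dominated (best cost).
#3: dominated by #1 (cost 983≤1976, efficacy 69≥57).
#4: not dominated (best efficacy).
#5: dominated by #2 (cost 748≤773, efficacy 60≥46).
#6: dominated by #1 (cost 983≤2344, efficacy 69≥50).

#1, #2, #4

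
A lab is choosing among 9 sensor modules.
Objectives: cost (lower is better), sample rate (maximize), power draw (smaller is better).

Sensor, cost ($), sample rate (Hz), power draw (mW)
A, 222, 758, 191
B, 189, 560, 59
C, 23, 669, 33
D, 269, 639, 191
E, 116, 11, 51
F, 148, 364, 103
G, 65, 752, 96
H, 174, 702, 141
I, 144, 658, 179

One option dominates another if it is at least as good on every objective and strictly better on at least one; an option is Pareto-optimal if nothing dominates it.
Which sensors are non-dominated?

A: not dominated (best sample rate).
B: dominated by C (cost 23≤189, sample rate 669≥560, power draw 33≤59).
C: not dominated (best cost).
D: dominated by A (cost 222≤269, sample rate 758≥639, power draw 191≤191).
E: dominated by C (cost 23≤116, sample rate 669≥11, power draw 33≤51).
F: dominated by C (cost 23≤148, sample rate 669≥364, power draw 33≤103).
G: not dominated.
H: dominated by G (cost 65≤174, sample rate 752≥702, power draw 96≤141).
I: dominated by C (cost 23≤144, sample rate 669≥658, power draw 33≤179).

A, C, G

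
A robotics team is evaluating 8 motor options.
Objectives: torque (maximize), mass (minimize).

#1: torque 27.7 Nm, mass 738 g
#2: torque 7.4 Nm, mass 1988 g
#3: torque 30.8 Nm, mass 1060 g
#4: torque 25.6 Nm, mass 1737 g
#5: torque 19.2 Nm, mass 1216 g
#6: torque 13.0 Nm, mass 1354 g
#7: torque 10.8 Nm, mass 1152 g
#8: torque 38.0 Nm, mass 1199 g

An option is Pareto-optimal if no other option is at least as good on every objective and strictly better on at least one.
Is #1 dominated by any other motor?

#2: worse on torque (7.4 vs 27.7).
#3: worse on mass (1060 vs 738).
#4: worse on torque (25.6 vs 27.7).
#5: worse on torque (19.2 vs 27.7).
#6: worse on torque (13.0 vs 27.7).
#7: worse on torque (10.8 vs 27.7).
#8: worse on mass (1199 vs 738).
No option is at least as good as #1 on every objective and strictly better on one.

No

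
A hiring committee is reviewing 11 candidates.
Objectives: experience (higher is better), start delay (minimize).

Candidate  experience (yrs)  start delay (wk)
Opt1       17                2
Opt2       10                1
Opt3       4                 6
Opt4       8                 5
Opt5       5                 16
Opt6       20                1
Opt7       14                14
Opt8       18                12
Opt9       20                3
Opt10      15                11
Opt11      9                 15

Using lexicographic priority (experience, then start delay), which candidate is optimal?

Opt6

First maximize experience: best is 20, kept {Opt6, Opt9}.
Then minimize start delay: best is 1, kept {Opt6}.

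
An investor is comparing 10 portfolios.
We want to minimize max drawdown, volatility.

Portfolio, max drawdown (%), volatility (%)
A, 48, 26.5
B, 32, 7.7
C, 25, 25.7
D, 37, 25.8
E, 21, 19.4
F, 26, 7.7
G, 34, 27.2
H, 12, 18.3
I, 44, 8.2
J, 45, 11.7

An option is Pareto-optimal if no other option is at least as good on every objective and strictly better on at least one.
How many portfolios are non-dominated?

2

A: dominated by B (max drawdown 32≤48, volatility 7.7≤26.5).
B: dominated by F (max drawdown 26≤32, volatility 7.7≤7.7).
C: dominated by E (max drawdown 21≤25, volatility 19.4≤25.7).
D: dominated by B (max drawdown 32≤37, volatility 7.7≤25.8).
E: dominated by H (max drawdown 12≤21, volatility 18.3≤19.4).
F: not dominated.
G: dominated by B (max drawdown 32≤34, volatility 7.7≤27.2).
H: not dominated (best max drawdown).
I: dominated by B (max drawdown 32≤44, volatility 7.7≤8.2).
J: dominated by B (max drawdown 32≤45, volatility 7.7≤11.7).
Pareto-optimal: F, H → 2.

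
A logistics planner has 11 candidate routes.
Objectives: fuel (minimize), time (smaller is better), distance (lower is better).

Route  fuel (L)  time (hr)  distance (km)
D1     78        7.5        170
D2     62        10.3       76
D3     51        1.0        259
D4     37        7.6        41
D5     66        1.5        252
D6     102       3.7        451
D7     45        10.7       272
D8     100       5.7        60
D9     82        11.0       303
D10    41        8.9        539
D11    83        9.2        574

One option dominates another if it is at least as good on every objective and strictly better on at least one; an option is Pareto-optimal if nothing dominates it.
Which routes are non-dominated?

D1: not dominated.
D2: dominated by D4 (fuel 37≤62, time 7.6≤10.3, distance 41≤76).
D3: not dominated (best time).
D4: not dominated (best fuel).
D5: not dominated.
D6: dominated by D3 (fuel 51≤102, time 1.0≤3.7, distance 259≤451).
D7: dominated by D4 (fuel 37≤45, time 7.6≤10.7, distance 41≤272).
D8: not dominated.
D9: dominated by D1 (fuel 78≤82, time 7.5≤11.0, distance 170≤303).
D10: dominated by D4 (fuel 37≤41, time 7.6≤8.9, distance 41≤539).
D11: dominated by D1 (fuel 78≤83, time 7.5≤9.2, distance 170≤574).

D1, D3, D4, D5, D8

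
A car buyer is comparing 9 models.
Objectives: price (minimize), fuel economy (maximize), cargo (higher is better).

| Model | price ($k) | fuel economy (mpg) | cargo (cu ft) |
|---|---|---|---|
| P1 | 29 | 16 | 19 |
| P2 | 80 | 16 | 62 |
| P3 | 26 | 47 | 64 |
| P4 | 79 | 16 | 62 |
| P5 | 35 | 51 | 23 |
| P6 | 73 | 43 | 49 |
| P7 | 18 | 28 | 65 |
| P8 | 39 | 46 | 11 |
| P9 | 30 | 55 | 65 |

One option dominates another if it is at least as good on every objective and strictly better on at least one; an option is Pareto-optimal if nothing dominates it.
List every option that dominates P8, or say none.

P3, P5, P9

P3: price 26≤39, fuel economy 47≥46, cargo 64≥11 — dominates P8.
P5: price 35≤39, fuel economy 51≥46, cargo 23≥11 — dominates P8.
P9: price 30≤39, fuel economy 55≥46, cargo 65≥11 — dominates P8.
Others (P1, P2, P4, P6, P7) are each worse than P8 on at least one objective.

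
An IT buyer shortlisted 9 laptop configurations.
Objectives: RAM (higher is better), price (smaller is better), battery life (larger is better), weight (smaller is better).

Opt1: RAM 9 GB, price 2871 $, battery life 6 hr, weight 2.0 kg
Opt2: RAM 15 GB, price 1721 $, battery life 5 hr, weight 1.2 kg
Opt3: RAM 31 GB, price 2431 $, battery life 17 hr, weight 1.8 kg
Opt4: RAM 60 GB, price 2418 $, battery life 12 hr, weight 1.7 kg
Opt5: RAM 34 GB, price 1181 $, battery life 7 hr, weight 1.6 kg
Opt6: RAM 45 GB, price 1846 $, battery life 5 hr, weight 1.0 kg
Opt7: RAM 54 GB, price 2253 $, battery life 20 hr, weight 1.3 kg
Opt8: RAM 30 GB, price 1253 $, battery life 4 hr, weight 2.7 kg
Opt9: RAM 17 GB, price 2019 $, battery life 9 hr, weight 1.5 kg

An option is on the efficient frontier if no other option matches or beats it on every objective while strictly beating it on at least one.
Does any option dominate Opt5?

No

Opt1: worse on RAM (9 vs 34).
Opt2: worse on RAM (15 vs 34).
Opt3: worse on RAM (31 vs 34).
Opt4: worse on price (2418 vs 1181).
Opt6: worse on price (1846 vs 1181).
Opt7: worse on price (2253 vs 1181).
Opt8: worse on RAM (30 vs 34).
Opt9: worse on RAM (17 vs 34).
No option is at least as good as Opt5 on every objective and strictly better on one.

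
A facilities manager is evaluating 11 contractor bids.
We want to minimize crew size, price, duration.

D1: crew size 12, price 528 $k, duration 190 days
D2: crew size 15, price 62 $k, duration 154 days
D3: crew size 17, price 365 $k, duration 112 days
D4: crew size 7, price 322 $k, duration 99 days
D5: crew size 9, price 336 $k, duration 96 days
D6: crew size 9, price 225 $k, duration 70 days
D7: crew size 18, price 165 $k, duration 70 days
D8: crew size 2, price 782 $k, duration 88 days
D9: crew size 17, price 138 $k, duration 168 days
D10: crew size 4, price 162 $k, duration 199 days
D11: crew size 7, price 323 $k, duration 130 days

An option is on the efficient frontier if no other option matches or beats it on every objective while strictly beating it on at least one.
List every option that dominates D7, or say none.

none

D1: worse on price (528 vs 165).
D2: worse on duration (154 vs 70).
D3: worse on price (365 vs 165).
D4: worse on price (322 vs 165).
D5: worse on price (336 vs 165).
D6: worse on price (225 vs 165).
D8: worse on price (782 vs 165).
D9: worse on duration (168 vs 70).
D10: worse on duration (199 vs 70).
D11: worse on price (323 vs 165).
No option dominates D7.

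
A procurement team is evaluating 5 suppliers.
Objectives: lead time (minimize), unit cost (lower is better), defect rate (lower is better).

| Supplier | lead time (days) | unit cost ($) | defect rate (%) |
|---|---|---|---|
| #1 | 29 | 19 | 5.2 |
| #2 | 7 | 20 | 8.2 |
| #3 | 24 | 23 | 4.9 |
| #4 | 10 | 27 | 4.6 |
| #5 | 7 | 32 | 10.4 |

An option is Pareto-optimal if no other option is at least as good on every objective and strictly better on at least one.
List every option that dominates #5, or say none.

#2

#2: lead time 7≤7, unit cost 20≤32, defect rate 8.2≤10.4 — dominates #5.
Others (#1, #3, #4) are each worse than #5 on at least one objective.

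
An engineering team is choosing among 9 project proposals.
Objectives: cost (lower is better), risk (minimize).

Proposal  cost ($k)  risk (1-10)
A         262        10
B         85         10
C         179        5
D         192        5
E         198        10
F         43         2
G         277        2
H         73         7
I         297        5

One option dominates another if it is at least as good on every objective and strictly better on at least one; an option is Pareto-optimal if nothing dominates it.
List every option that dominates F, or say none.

none

A: worse on cost (262 vs 43).
B: worse on cost (85 vs 43).
C: worse on cost (179 vs 43).
D: worse on cost (192 vs 43).
E: worse on cost (198 vs 43).
G: worse on cost (277 vs 43).
H: worse on cost (73 vs 43).
I: worse on cost (297 vs 43).
No option dominates F.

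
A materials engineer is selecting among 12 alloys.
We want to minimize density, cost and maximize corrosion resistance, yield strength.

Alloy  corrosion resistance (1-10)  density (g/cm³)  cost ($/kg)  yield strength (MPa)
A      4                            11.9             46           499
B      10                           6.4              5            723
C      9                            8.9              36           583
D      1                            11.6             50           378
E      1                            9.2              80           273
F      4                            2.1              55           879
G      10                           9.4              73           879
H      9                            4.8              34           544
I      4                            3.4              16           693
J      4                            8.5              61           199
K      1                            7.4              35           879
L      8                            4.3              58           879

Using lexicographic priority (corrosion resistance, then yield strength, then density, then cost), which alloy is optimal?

First maximize corrosion resistance: best is 10, kept {B, G}.
Then maximize yield strength: best is 879, kept {G}.

G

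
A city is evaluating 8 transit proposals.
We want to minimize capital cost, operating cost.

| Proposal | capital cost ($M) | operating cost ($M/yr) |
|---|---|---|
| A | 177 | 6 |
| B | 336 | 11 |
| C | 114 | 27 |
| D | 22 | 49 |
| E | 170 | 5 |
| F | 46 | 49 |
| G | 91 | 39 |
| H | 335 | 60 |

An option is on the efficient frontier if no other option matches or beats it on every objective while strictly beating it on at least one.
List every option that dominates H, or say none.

A: capital cost 177≤335, operating cost 6≤60 — dominates H.
C: capital cost 114≤335, operating cost 27≤60 — dominates H.
D: capital cost 22≤335, operating cost 49≤60 — dominates H.
E: capital cost 170≤335, operating cost 5≤60 — dominates H.
F: capital cost 46≤335, operating cost 49≤60 — dominates H.
G: capital cost 91≤335, operating cost 39≤60 — dominates H.
Others (B) are each worse than H on at least one objective.

A, C, D, E, F, G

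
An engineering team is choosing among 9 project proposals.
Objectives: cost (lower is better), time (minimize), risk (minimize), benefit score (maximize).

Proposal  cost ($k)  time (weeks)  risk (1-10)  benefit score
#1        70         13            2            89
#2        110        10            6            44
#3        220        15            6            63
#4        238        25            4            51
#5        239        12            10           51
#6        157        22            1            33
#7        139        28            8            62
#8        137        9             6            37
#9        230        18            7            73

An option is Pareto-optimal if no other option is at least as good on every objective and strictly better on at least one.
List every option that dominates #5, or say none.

#1: worse on time (13 vs 12).
#2: worse on benefit score (44 vs 51).
#3: worse on time (15 vs 12).
#4: worse on time (25 vs 12).
#6: worse on time (22 vs 12).
#7: worse on time (28 vs 12).
#8: worse on benefit score (37 vs 51).
#9: worse on time (18 vs 12).
No option dominates #5.

none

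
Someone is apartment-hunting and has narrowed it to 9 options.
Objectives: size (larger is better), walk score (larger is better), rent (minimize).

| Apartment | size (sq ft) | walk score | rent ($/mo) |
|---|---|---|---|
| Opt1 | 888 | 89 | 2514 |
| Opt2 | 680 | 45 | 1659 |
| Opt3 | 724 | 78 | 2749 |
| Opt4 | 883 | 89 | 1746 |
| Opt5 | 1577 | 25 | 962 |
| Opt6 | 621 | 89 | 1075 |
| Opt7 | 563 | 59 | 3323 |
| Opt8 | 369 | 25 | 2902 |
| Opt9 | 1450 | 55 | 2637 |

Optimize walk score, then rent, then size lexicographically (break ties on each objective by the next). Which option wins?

First maximize walk score: best is 89, kept {Opt1, Opt4, Opt6}.
Then minimize rent: best is 1075, kept {Opt6}.

Opt6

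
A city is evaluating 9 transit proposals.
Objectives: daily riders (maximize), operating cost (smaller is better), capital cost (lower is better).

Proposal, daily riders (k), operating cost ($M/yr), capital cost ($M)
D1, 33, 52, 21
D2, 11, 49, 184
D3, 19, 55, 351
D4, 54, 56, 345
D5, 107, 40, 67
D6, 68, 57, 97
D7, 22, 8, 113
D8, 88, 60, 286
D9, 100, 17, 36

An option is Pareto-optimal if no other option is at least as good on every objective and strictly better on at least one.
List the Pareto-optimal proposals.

D1: not dominated (best capital cost).
D2: dominated by D5 (daily riders 107≥11, operating cost 40≤49, capital cost 67≤184).
D3: dominated by D1 (daily riders 33≥19, operating cost 52≤55, capital cost 21≤351).
D4: dominated by D5 (daily riders 107≥54, operating cost 40≤56, capital cost 67≤345).
D5: not dominated (best daily riders).
D6: dominated by D5 (daily riders 107≥68, operating cost 40≤57, capital cost 67≤97).
D7: not dominated (best operating cost).
D8: dominated by D5 (daily riders 107≥88, operating cost 40≤60, capital cost 67≤286).
D9: not dominated.

D1, D5, D7, D9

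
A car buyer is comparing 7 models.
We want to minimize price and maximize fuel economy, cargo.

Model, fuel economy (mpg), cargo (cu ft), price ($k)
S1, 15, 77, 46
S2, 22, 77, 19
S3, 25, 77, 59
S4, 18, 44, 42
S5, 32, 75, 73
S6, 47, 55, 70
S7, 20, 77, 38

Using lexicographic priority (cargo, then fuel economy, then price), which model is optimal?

First maximize cargo: best is 77, kept {S1, S2, S3, S7}.
Then maximize fuel economy: best is 25, kept {S3}.

S3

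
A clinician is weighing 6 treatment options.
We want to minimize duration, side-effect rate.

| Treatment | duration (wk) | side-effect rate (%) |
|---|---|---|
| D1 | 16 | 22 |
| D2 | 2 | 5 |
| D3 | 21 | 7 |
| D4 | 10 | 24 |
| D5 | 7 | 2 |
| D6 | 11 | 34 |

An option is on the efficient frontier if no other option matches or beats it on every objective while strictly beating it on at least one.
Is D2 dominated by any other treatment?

D1: worse on duration (16 vs 2).
D3: worse on duration (21 vs 2).
D4: worse on duration (10 vs 2).
D5: worse on duration (7 vs 2).
D6: worse on duration (11 vs 2).
No option is at least as good as D2 on every objective and strictly better on one.

No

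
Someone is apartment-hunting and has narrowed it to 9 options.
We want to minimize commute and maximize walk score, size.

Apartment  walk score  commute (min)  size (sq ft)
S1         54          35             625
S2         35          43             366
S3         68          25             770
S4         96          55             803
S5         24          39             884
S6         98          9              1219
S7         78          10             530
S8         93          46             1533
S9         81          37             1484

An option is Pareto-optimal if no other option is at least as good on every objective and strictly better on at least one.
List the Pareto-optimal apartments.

S1: dominated by S3 (walk score 68≥54, commute 25≤35, size 770≥625).
S2: dominated by S1 (walk score 54≥35, commute 35≤43, size 625≥366).
S3: dominated by S6 (walk score 98≥68, commute 9≤25, size 1219≥770).
S4: dominated by S6 (walk score 98≥96, commute 9≤55, size 1219≥803).
S5: dominated by S6 (walk score 98≥24, commute 9≤39, size 1219≥884).
S6: not dominated (best walk score).
S7: dominated by S6 (walk score 98≥78, commute 9≤10, size 1219≥530).
S8: not dominated (best size).
S9: not dominated.

S6, S8, S9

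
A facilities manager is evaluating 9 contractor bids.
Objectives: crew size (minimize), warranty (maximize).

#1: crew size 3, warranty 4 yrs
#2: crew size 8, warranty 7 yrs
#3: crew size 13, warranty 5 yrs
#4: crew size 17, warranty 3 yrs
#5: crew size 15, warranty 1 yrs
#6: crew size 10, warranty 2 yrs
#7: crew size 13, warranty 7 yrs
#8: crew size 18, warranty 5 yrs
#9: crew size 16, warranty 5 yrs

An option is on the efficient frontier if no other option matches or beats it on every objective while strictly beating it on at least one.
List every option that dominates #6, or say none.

#1, #2

#1: crew size 3≤10, warranty 4≥2 — dominates #6.
#2: crew size 8≤10, warranty 7≥2 — dominates #6.
Others (#3, #4, #5, #7, #8, #9) are each worse than #6 on at least one objective.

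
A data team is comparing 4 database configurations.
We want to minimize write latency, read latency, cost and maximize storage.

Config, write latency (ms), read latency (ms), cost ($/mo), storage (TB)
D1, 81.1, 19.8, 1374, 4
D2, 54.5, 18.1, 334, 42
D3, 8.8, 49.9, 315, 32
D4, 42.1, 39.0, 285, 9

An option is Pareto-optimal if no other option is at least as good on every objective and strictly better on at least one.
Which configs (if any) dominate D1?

D2

D2: write latency 54.5≤81.1, read latency 18.1≤19.8, cost 334≤1374, storage 42≥4 — dominates D1.
Others (D3, D4) are each worse than D1 on at least one objective.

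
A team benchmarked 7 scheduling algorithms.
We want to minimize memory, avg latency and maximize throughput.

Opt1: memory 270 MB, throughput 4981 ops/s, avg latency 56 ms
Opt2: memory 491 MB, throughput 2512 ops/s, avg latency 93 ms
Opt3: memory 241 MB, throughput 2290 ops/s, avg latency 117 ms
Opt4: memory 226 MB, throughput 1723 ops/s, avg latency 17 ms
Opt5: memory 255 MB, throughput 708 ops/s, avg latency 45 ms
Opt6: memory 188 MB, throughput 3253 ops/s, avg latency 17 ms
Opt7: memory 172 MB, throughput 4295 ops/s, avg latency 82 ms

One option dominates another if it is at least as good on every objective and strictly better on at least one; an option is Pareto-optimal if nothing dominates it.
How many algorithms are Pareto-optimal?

Opt1: not dominated (best throughput).
Opt2: dominated by Opt1 (memory 270≤491, throughput 4981≥2512, avg latency 56≤93).
Opt3: dominated by Opt6 (memory 188≤241, throughput 3253≥2290, avg latency 17≤117).
Opt4: dominated by Opt6 (memory 188≤226, throughput 3253≥1723, avg latency 17≤17).
Opt5: dominated by Opt4 (memory 226≤255, throughput 1723≥708, avg latency 17≤45).
Opt6: not dominated.
Opt7: not dominated (best memory).
Pareto-optimal: Opt1, Opt6, Opt7 → 3.

3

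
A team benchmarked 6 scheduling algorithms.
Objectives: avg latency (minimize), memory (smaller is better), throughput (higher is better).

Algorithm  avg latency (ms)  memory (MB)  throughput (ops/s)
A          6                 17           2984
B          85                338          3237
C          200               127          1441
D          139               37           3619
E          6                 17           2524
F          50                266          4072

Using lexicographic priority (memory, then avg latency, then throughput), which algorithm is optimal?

A

First minimize memory: best is 17, kept {A, E}.
Then minimize avg latency: best is 6, kept {A, E}.
Then maximize throughput: best is 2984, kept {A}.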